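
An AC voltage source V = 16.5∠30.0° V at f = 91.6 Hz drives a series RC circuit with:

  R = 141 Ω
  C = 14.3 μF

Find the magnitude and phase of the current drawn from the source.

Step 1 — Angular frequency: ω = 2π·f = 2π·91.6 = 575.5 rad/s.
Step 2 — Component impedances:
  R: Z = R = 141 Ω
  C: Z = 1/(jωC) = -j/(ω·C) = 0 - j121.5 Ω
Step 3 — Series combination: Z_total = R + C = 141 - j121.5 Ω = 186.1∠-40.8° Ω.
Step 4 — Source phasor: V = 16.5∠30.0° V = 14.29 + j8.25 V.
Step 5 — Ohm's law: I = V / Z_total = (14.29 + j8.25) / (141 - j121.5) = 0.02922 + j0.08369 A.
Step 6 — Convert to polar: |I| = 0.08865 A, ∠I = 70.8°.

I = 0.08865∠70.8° A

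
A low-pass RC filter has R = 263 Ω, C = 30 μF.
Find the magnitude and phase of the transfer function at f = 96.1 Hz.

Step 1 — Angular frequency: ω = 2π·96.1 = 603.8 rad/s.
Step 2 — Transfer function: H(jω) = 1/(1 + jωRC).
Step 3 — Denominator: 1 + jωRC = 1 + j·603.8·263·3e-05 = 1 + j4.764.
Step 4 — H = 0.0422 - j0.201.
Step 5 — Magnitude: |H| = 0.2054 (-13.7 dB); phase: φ = -78.1°.

|H| = 0.2054 (-13.7 dB), φ = -78.1°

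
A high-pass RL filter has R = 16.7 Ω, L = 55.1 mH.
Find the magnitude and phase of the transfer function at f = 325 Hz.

Step 1 — Angular frequency: ω = 2π·325 = 2042 rad/s.
Step 2 — Transfer function: H(jω) = jωL/(R + jωL).
Step 3 — Numerator jωL = j·112.5; denominator R + jωL = 16.7 + j112.5.
Step 4 — H = 0.9784 + j0.1452.
Step 5 — Magnitude: |H| = 0.9892 (-0.1 dB); phase: φ = 8.4°.

|H| = 0.9892 (-0.1 dB), φ = 8.4°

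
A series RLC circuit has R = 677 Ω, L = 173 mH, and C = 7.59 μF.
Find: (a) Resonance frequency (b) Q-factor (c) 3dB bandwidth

Step 1 — Resonance: ω₀ = 1/√(LC) = 1/√(0.173·7.59e-06) = 872.7 rad/s.
Step 2 — f₀ = ω₀/(2π) = 138.9 Hz.
Step 3 — Series Q: Q = ω₀L/R = 872.7·0.173/677 = 0.223.
Step 4 — Bandwidth: Δω = ω₀/Q = 3913 rad/s; BW = Δω/(2π) = 622.8 Hz.

(a) f₀ = 138.9 Hz  (b) Q = 0.223  (c) BW = 622.8 Hz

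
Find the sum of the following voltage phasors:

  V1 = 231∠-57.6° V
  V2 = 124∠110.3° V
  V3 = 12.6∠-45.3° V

Step 1 — Convert each phasor to rectangular form:
  V1 = 231·(cos(-57.6°) + j·sin(-57.6°)) = 123.8 - j195 V
  V2 = 124·(cos(110.3°) + j·sin(110.3°)) = -43.02 + j116.3 V
  V3 = 12.6·(cos(-45.3°) + j·sin(-45.3°)) = 8.863 - j8.956 V
Step 2 — Sum components: V_total = 89.62 - j87.7 V.
Step 3 — Convert to polar: |V_total| = 125.4 V, ∠V_total = -44.4°.

V_total = 125.4∠-44.4° V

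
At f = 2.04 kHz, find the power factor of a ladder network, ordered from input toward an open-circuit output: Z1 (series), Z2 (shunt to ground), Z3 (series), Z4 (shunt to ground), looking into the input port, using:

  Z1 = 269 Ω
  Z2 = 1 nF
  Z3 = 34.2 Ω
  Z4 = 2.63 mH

Step 1 — Angular frequency: ω = 2π·f = 2π·2040 = 1.282e+04 rad/s.
Step 2 — Component impedances:
  Z1: Z = R = 269 Ω
  Z2: Z = 1/(jωC) = -j/(ω·C) = 0 - j7.802e+04 Ω
  Z3: Z = R = 34.2 Ω
  Z4: Z = jωL = j·1.282e+04·0.00263 = 0 + j33.71 Ω
Step 3 — Ladder network (open output): work backward from the far end, alternating series and parallel combinations. Z_in = 303.2 + j33.71 Ω = 305.1∠6.3° Ω.
Step 4 — Power factor: PF = cos(φ) = Re(Z)/|Z| = 303.23/305.1 = 0.9939.
Step 5 — Type: Im(Z) = 33.71 ⇒ lagging (phase φ = 6.3°).

PF = 0.9939 (lagging, φ = 6.3°)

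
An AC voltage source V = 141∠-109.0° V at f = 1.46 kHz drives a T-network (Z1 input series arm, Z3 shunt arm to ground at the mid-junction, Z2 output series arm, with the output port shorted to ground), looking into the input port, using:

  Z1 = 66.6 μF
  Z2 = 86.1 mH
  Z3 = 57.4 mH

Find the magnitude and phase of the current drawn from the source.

Step 1 — Angular frequency: ω = 2π·f = 2π·1460 = 9173 rad/s.
Step 2 — Component impedances:
  Z1: Z = 1/(jωC) = -j/(ω·C) = 0 - j1.637 Ω
  Z2: Z = jωL = j·9173·0.0861 = 0 + j789.8 Ω
  Z3: Z = jωL = j·9173·0.0574 = 0 + j526.6 Ω
Step 3 — With the output port shorted to ground, the output series arm Z2 runs from the junction to ground; the shunt arm Z3 also runs from the junction to ground. They appear in parallel: Z3 || Z2 = 0 + j315.9 Ω.
Step 4 — Series with input arm Z1: Z_in = Z1 + (Z3 || Z2) = 0 + j314.3 Ω = 314.3∠90.0° Ω.
Step 5 — Source phasor: V = 141∠-109.0° V = -45.91 - j133.3 V.
Step 6 — Ohm's law: I = V / Z_total = (-45.91 - j133.3) / (0 + j314.3) = -0.4242 + j0.1461 A.
Step 7 — Convert to polar: |I| = 0.4486 A, ∠I = 161.0°.

I = 0.4486∠161.0° A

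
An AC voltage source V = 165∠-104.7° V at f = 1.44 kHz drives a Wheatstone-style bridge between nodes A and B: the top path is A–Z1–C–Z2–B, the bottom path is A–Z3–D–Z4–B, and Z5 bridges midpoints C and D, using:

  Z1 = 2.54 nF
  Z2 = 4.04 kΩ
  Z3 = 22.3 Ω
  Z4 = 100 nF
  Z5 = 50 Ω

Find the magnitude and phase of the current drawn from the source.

Step 1 — Angular frequency: ω = 2π·f = 2π·1440 = 9048 rad/s.
Step 2 — Component impedances:
  Z1: Z = 1/(jωC) = -j/(ω·C) = 0 - j4.351e+04 Ω
  Z2: Z = R = 4040 Ω
  Z3: Z = R = 22.3 Ω
  Z4: Z = 1/(jωC) = -j/(ω·C) = 0 - j1105 Ω
  Z5: Z = R = 50 Ω
Step 3 — Bridge requires nodal analysis (the Z5 bridge couples midpoints C and D, so the two paths cannot be reduced to a simple series/parallel combination). Setting node B to ground and injecting 1 A at node A, the 3-node admittance system at A, C, D solves to V_A = Z_AB = 300.6 - j1030 Ω = 1073∠-73.7° Ω.
Step 4 — Source phasor: V = 165∠-104.7° V = -41.87 - j159.6 V.
Step 5 — Ohm's law: I = V / Z_total = (-41.87 - j159.6) / (300.6 - j1030) = 0.1318 - j0.07913 A.
Step 6 — Convert to polar: |I| = 0.1538 A, ∠I = -31.0°.

I = 0.1538∠-31.0° A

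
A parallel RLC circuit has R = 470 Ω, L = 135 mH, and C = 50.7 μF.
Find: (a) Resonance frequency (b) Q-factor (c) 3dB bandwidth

Step 1 — Resonance: ω₀ = 1/√(LC) = 1/√(0.135·5.07e-05) = 382.2 rad/s.
Step 2 — f₀ = ω₀/(2π) = 60.83 Hz.
Step 3 — Parallel Q: Q = R/(ω₀L) = 470/(382.2·0.135) = 9.108.
Step 4 — Bandwidth: Δω = ω₀/Q = 41.97 rad/s; BW = Δω/(2π) = 6.679 Hz.

(a) f₀ = 60.83 Hz  (b) Q = 9.108  (c) BW = 6.679 Hz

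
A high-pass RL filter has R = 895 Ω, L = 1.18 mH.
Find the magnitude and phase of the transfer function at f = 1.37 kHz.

Step 1 — Angular frequency: ω = 2π·1370 = 8608 rad/s.
Step 2 — Transfer function: H(jω) = jωL/(R + jωL).
Step 3 — Numerator jωL = j·10.16; denominator R + jωL = 895 + j10.16.
Step 4 — H = 0.0001288 + j0.01135.
Step 5 — Magnitude: |H| = 0.01135 (-38.9 dB); phase: φ = 89.3°.

|H| = 0.01135 (-38.9 dB), φ = 89.3°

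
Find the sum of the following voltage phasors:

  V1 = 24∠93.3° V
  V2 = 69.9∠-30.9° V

Step 1 — Convert each phasor to rectangular form:
  V1 = 24·(cos(93.3°) + j·sin(93.3°)) = -1.382 + j23.96 V
  V2 = 69.9·(cos(-30.9°) + j·sin(-30.9°)) = 59.98 - j35.9 V
Step 2 — Sum components: V_total = 58.6 - j11.94 V.
Step 3 — Convert to polar: |V_total| = 59.8 V, ∠V_total = -11.5°.

V_total = 59.8∠-11.5° V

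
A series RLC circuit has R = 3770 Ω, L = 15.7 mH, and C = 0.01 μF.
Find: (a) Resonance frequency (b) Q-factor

Step 1 — Resonance condition Im(Z)=0 gives ω₀ = 1/√(LC).
Step 2 — ω₀ = 1/√(0.0157·1e-08) = 7.981e+04 rad/s.
Step 3 — f₀ = ω₀/(2π) = 1.27e+04 Hz.
Step 4 — Series Q: Q = ω₀L/R = 7.981e+04·0.0157/3770 = 0.3324.

(a) f₀ = 1.27e+04 Hz  (b) Q = 0.3324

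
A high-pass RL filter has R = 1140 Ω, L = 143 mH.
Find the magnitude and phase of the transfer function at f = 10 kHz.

Step 1 — Angular frequency: ω = 2π·1e+04 = 6.283e+04 rad/s.
Step 2 — Transfer function: H(jω) = jωL/(R + jωL).
Step 3 — Numerator jωL = j·8985; denominator R + jωL = 1140 + j8985.
Step 4 — H = 0.9842 + j0.1249.
Step 5 — Magnitude: |H| = 0.992 (-0.1 dB); phase: φ = 7.2°.

|H| = 0.992 (-0.1 dB), φ = 7.2°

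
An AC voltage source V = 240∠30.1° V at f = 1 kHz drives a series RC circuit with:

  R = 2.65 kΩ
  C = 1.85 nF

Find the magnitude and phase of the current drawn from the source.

Step 1 — Angular frequency: ω = 2π·f = 2π·1000 = 6283 rad/s.
Step 2 — Component impedances:
  R: Z = R = 2650 Ω
  C: Z = 1/(jωC) = -j/(ω·C) = 0 - j8.603e+04 Ω
Step 3 — Series combination: Z_total = R + C = 2650 - j8.603e+04 Ω = 8.607e+04∠-88.2° Ω.
Step 4 — Source phasor: V = 240∠30.1° V = 207.6 + j120.4 V.
Step 5 — Ohm's law: I = V / Z_total = (207.6 + j120.4) / (2650 - j8.603e+04) = -0.001323 + j0.002454 A.
Step 6 — Convert to polar: |I| = 0.002788 A, ∠I = 118.3°.

I = 0.002788∠118.3° A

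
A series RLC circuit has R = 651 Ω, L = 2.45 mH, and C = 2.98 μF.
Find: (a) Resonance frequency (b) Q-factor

Step 1 — Resonance condition Im(Z)=0 gives ω₀ = 1/√(LC).
Step 2 — ω₀ = 1/√(0.00245·2.98e-06) = 1.17e+04 rad/s.
Step 3 — f₀ = ω₀/(2π) = 1863 Hz.
Step 4 — Series Q: Q = ω₀L/R = 1.17e+04·0.00245/651 = 0.04404.

(a) f₀ = 1863 Hz  (b) Q = 0.04404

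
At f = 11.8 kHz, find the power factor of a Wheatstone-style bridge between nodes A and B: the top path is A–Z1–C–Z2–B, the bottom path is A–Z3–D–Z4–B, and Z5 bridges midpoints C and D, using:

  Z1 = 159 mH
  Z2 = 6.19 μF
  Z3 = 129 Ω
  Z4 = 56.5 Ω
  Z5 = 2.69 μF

Step 1 — Angular frequency: ω = 2π·f = 2π·1.18e+04 = 7.414e+04 rad/s.
Step 2 — Component impedances:
  Z1: Z = jωL = j·7.414e+04·0.159 = 0 + j1.179e+04 Ω
  Z2: Z = 1/(jωC) = -j/(ω·C) = 0 - j2.179 Ω
  Z3: Z = R = 129 Ω
  Z4: Z = R = 56.5 Ω
  Z5: Z = 1/(jωC) = -j/(ω·C) = 0 - j5.014 Ω
Step 3 — Bridge requires nodal analysis (the Z5 bridge couples midpoints C and D, so the two paths cannot be reduced to a simple series/parallel combination). Setting node B to ground and injecting 1 A at node A, the 3-node admittance system at A, C, D solves to V_A = Z_AB = 130 - j5.653 Ω = 130.1∠-2.5° Ω.
Step 4 — Power factor: PF = cos(φ) = Re(Z)/|Z| = 129.994/130.117 = 0.9991.
Step 5 — Type: Im(Z) = -5.653 ⇒ leading (phase φ = -2.5°).

PF = 0.9991 (leading, φ = -2.5°)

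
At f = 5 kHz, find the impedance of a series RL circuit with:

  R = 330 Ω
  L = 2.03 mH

Step 1 — Angular frequency: ω = 2π·f = 2π·5000 = 3.142e+04 rad/s.
Step 2 — Component impedances:
  R: Z = R = 330 Ω
  L: Z = jωL = j·3.142e+04·0.00203 = 0 + j63.77 Ω
Step 3 — Series combination: Z_total = R + L = 330 + j63.77 Ω = 336.1∠10.9° Ω.

Z = 330 + j63.77 Ω = 336.1∠10.9° Ω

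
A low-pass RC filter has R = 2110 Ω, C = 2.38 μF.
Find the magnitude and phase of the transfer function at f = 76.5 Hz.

Step 1 — Angular frequency: ω = 2π·76.5 = 480.7 rad/s.
Step 2 — Transfer function: H(jω) = 1/(1 + jωRC).
Step 3 — Denominator: 1 + jωRC = 1 + j·480.7·2110·2.38e-06 = 1 + j2.414.
Step 4 — H = 0.1465 - j0.3536.
Step 5 — Magnitude: |H| = 0.3827 (-8.3 dB); phase: φ = -67.5°.

|H| = 0.3827 (-8.3 dB), φ = -67.5°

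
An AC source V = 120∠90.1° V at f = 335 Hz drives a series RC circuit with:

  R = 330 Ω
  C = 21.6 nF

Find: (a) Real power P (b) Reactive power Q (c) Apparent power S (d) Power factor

Step 1 — Angular frequency: ω = 2π·f = 2π·335 = 2105 rad/s.
Step 2 — Component impedances:
  R: Z = R = 330 Ω
  C: Z = 1/(jωC) = -j/(ω·C) = 0 - j2.199e+04 Ω
Step 3 — Series combination: Z_total = R + C = 330 - j2.199e+04 Ω = 2.2e+04∠-89.1° Ω.
Step 4 — Source phasor: V = 120∠90.1° V = -0.2094 + j120 V.
Step 5 — Current: I = V / Z = -0.005455 + j7.232e-05 A = 0.005455∠179.2° A.
Step 6 — Complex power: S = V·I* = 0.009821 - j0.6546 VA.
Step 7 — Real power: P = Re(S) = 0.009821 W.
Step 8 — Reactive power: Q = Im(S) = -0.6546 VAR.
Step 9 — Apparent power: |S| = 0.6546 VA.
Step 10 — Power factor: PF = P/|S| = 0.015 (leading).

(a) P = 0.009821 W  (b) Q = -0.6546 VAR  (c) S = 0.6546 VA  (d) PF = 0.015 (leading)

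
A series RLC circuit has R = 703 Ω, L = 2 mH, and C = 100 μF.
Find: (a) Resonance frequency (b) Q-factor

Step 1 — Resonance condition Im(Z)=0 gives ω₀ = 1/√(LC).
Step 2 — ω₀ = 1/√(0.002·0.0001) = 2236 rad/s.
Step 3 — f₀ = ω₀/(2π) = 355.9 Hz.
Step 4 — Series Q: Q = ω₀L/R = 2236·0.002/703 = 0.006362.

(a) f₀ = 355.9 Hz  (b) Q = 0.006362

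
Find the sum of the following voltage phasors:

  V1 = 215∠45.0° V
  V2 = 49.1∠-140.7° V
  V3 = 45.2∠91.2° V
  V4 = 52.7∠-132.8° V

Step 1 — Convert each phasor to rectangular form:
  V1 = 215·(cos(45.0°) + j·sin(45.0°)) = 152 + j152 V
  V2 = 49.1·(cos(-140.7°) + j·sin(-140.7°)) = -38 - j31.1 V
  V3 = 45.2·(cos(91.2°) + j·sin(91.2°)) = -0.9466 + j45.19 V
  V4 = 52.7·(cos(-132.8°) + j·sin(-132.8°)) = -35.81 - j38.67 V
Step 2 — Sum components: V_total = 77.28 + j127.5 V.
Step 3 — Convert to polar: |V_total| = 149.1 V, ∠V_total = 58.8°.

V_total = 149.1∠58.8° V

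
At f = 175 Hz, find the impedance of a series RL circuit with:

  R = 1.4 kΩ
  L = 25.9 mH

Step 1 — Angular frequency: ω = 2π·f = 2π·175 = 1100 rad/s.
Step 2 — Component impedances:
  R: Z = R = 1400 Ω
  L: Z = jωL = j·1100·0.0259 = 0 + j28.48 Ω
Step 3 — Series combination: Z_total = R + L = 1400 + j28.48 Ω = 1400∠1.2° Ω.

Z = 1400 + j28.48 Ω = 1400∠1.2° Ω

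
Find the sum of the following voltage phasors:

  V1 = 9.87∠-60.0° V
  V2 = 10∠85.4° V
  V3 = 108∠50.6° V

Step 1 — Convert each phasor to rectangular form:
  V1 = 9.87·(cos(-60.0°) + j·sin(-60.0°)) = 4.935 - j8.548 V
  V2 = 10·(cos(85.4°) + j·sin(85.4°)) = 0.802 + j9.968 V
  V3 = 108·(cos(50.6°) + j·sin(50.6°)) = 68.55 + j83.46 V
Step 2 — Sum components: V_total = 74.29 + j84.88 V.
Step 3 — Convert to polar: |V_total| = 112.8 V, ∠V_total = 48.8°.

V_total = 112.8∠48.8° V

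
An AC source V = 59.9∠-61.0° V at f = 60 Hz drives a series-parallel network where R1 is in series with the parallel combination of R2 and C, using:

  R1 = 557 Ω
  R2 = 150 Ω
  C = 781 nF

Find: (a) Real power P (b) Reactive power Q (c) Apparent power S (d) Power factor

Step 1 — Angular frequency: ω = 2π·f = 2π·60 = 377 rad/s.
Step 2 — Component impedances:
  R1: Z = R = 557 Ω
  R2: Z = R = 150 Ω
  C: Z = 1/(jωC) = -j/(ω·C) = 0 - j3396 Ω
Step 3 — Parallel branch: R2 || C = 1/(1/R2 + 1/C) = 149.7 - j6.612 Ω.
Step 4 — Series with R1: Z_total = R1 + (R2 || C) = 706.7 - j6.612 Ω = 706.7∠-0.5° Ω.
Step 5 — Source phasor: V = 59.9∠-61.0° V = 29.04 - j52.39 V.
Step 6 — Current: I = V / Z = 0.04178 - j0.07374 A = 0.08476∠-60.5° A.
Step 7 — Complex power: S = V·I* = 5.077 - j0.0475 VA.
Step 8 — Real power: P = Re(S) = 5.077 W.
Step 9 — Reactive power: Q = Im(S) = -0.0475 VAR.
Step 10 — Apparent power: |S| = 5.077 VA.
Step 11 — Power factor: PF = P/|S| = 1 (leading).

(a) P = 5.077 W  (b) Q = -0.0475 VAR  (c) S = 5.077 VA  (d) PF = 1 (leading)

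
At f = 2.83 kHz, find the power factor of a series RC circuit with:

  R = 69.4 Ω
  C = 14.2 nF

Step 1 — Angular frequency: ω = 2π·f = 2π·2830 = 1.778e+04 rad/s.
Step 2 — Component impedances:
  R: Z = R = 69.4 Ω
  C: Z = 1/(jωC) = -j/(ω·C) = 0 - j3960 Ω
Step 3 — Series combination: Z_total = R + C = 69.4 - j3960 Ω = 3961∠-89.0° Ω.
Step 4 — Power factor: PF = cos(φ) = Re(Z)/|Z| = 69.4/3961 = 0.01752.
Step 5 — Type: Im(Z) = -3960 ⇒ leading (phase φ = -89.0°).

PF = 0.01752 (leading, φ = -89.0°)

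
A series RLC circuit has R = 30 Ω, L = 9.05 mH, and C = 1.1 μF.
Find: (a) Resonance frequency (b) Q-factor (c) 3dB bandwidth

Step 1 — Resonance: ω₀ = 1/√(LC) = 1/√(0.00905·1.1e-06) = 1.002e+04 rad/s.
Step 2 — f₀ = ω₀/(2π) = 1595 Hz.
Step 3 — Series Q: Q = ω₀L/R = 1.002e+04·0.00905/30 = 3.023.
Step 4 — Bandwidth: Δω = ω₀/Q = 3315 rad/s; BW = Δω/(2π) = 527.6 Hz.

(a) f₀ = 1595 Hz  (b) Q = 3.023  (c) BW = 527.6 Hz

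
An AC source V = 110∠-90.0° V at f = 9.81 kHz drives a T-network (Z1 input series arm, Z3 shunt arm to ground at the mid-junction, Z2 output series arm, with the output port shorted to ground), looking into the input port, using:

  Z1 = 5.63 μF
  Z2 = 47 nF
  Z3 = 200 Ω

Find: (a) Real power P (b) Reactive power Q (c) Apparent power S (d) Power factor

Step 1 — Angular frequency: ω = 2π·f = 2π·9810 = 6.164e+04 rad/s.
Step 2 — Component impedances:
  Z1: Z = 1/(jωC) = -j/(ω·C) = 0 - j2.882 Ω
  Z2: Z = 1/(jωC) = -j/(ω·C) = 0 - j345.2 Ω
  Z3: Z = R = 200 Ω
Step 3 — With the output port shorted to ground, the output series arm Z2 runs from the junction to ground; the shunt arm Z3 also runs from the junction to ground. They appear in parallel: Z3 || Z2 = 149.7 - j86.76 Ω.
Step 4 — Series with input arm Z1: Z_in = Z1 + (Z3 || Z2) = 149.7 - j89.64 Ω = 174.5∠-30.9° Ω.
Step 5 — Source phasor: V = 110∠-90.0° V = 0 - j110 V.
Step 6 — Current: I = V / Z = 0.3238 - j0.5408 A = 0.6303∠-59.1° A.
Step 7 — Complex power: S = V·I* = 59.49 - j35.61 VA.
Step 8 — Real power: P = Re(S) = 59.49 W.
Step 9 — Reactive power: Q = Im(S) = -35.61 VAR.
Step 10 — Apparent power: |S| = 69.34 VA.
Step 11 — Power factor: PF = P/|S| = 0.858 (leading).

(a) P = 59.49 W  (b) Q = -35.61 VAR  (c) S = 69.34 VA  (d) PF = 0.858 (leading)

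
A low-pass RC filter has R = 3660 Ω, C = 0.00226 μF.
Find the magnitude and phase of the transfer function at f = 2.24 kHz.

Step 1 — Angular frequency: ω = 2π·2240 = 1.407e+04 rad/s.
Step 2 — Transfer function: H(jω) = 1/(1 + jωRC).
Step 3 — Denominator: 1 + jωRC = 1 + j·1.407e+04·3660·2.26e-09 = 1 + j0.1164.
Step 4 — H = 0.9866 - j0.1149.
Step 5 — Magnitude: |H| = 0.9933 (-0.1 dB); phase: φ = -6.6°.

|H| = 0.9933 (-0.1 dB), φ = -6.6°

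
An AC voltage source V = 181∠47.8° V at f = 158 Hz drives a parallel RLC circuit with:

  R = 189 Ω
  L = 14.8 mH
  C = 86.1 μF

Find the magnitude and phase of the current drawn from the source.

Step 1 — Angular frequency: ω = 2π·f = 2π·158 = 992.7 rad/s.
Step 2 — Component impedances:
  R: Z = R = 189 Ω
  L: Z = jωL = j·992.7·0.0148 = 0 + j14.69 Ω
  C: Z = 1/(jωC) = -j/(ω·C) = 0 - j11.7 Ω
Step 3 — Parallel combination: 1/Z_total = 1/R + 1/L + 1/C; Z_total = 15.97 - j52.57 Ω = 54.95∠-73.1° Ω.
Step 4 — Source phasor: V = 181∠47.8° V = 121.6 + j134.1 V.
Step 5 — Ohm's law: I = V / Z_total = (121.6 + j134.1) / (15.97 - j52.57) = -1.692 + j2.827 A.
Step 6 — Convert to polar: |I| = 3.294 A, ∠I = 120.9°.

I = 3.294∠120.9° A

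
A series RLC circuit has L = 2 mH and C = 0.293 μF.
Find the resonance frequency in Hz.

Step 1 — Resonance condition Im(Z)=0 gives ω₀ = 1/√(LC).
Step 2 — ω₀ = 1/√(0.002·2.93e-07) = 4.131e+04 rad/s.
Step 3 — f₀ = ω₀/(2π) = 6575 Hz.

f₀ = 6575 Hz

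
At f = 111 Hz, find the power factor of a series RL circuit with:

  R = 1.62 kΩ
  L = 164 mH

Step 1 — Angular frequency: ω = 2π·f = 2π·111 = 697.4 rad/s.
Step 2 — Component impedances:
  R: Z = R = 1620 Ω
  L: Z = jωL = j·697.4·0.164 = 0 + j114.4 Ω
Step 3 — Series combination: Z_total = R + L = 1620 + j114.4 Ω = 1624∠4.0° Ω.
Step 4 — Power factor: PF = cos(φ) = Re(Z)/|Z| = 1620/1624 = 0.9975.
Step 5 — Type: Im(Z) = 114.4 ⇒ lagging (phase φ = 4.0°).

PF = 0.9975 (lagging, φ = 4.0°)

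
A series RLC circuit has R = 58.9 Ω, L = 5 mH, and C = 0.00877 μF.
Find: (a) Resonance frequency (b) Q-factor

Step 1 — Resonance condition Im(Z)=0 gives ω₀ = 1/√(LC).
Step 2 — ω₀ = 1/√(0.005·8.77e-09) = 1.51e+05 rad/s.
Step 3 — f₀ = ω₀/(2π) = 2.403e+04 Hz.
Step 4 — Series Q: Q = ω₀L/R = 1.51e+05·0.005/58.9 = 12.82.

(a) f₀ = 2.403e+04 Hz  (b) Q = 12.82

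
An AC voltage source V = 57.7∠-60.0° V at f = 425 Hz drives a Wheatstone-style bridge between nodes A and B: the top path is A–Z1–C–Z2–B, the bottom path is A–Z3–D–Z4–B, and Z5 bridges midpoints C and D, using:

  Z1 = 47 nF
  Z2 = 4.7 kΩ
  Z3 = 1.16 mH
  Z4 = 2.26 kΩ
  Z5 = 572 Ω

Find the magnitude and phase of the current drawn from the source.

Step 1 — Angular frequency: ω = 2π·f = 2π·425 = 2670 rad/s.
Step 2 — Component impedances:
  Z1: Z = 1/(jωC) = -j/(ω·C) = 0 - j7968 Ω
  Z2: Z = R = 4700 Ω
  Z3: Z = jωL = j·2670·0.00116 = 0 + j3.098 Ω
  Z4: Z = R = 2260 Ω
  Z5: Z = R = 572 Ω
Step 3 — Bridge requires nodal analysis (the Z5 bridge couples midpoints C and D, so the two paths cannot be reduced to a simple series/parallel combination). Setting node B to ground and injecting 1 A at node A, the 3-node admittance system at A, C, D solves to V_A = Z_AB = 1582 - j0.5923 Ω = 1582∠-0.0° Ω.
Step 4 — Source phasor: V = 57.7∠-60.0° V = 28.85 - j49.97 V.
Step 5 — Ohm's law: I = V / Z_total = (28.85 - j49.97) / (1582 - j0.5923) = 0.01825 - j0.03158 A.
Step 6 — Convert to polar: |I| = 0.03648 A, ∠I = -60.0°.

I = 0.03648∠-60.0° A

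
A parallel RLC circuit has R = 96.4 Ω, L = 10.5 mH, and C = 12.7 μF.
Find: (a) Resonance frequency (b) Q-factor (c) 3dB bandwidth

Step 1 — Resonance: ω₀ = 1/√(LC) = 1/√(0.0105·1.27e-05) = 2738 rad/s.
Step 2 — f₀ = ω₀/(2π) = 435.8 Hz.
Step 3 — Parallel Q: Q = R/(ω₀L) = 96.4/(2738·0.0105) = 3.353.
Step 4 — Bandwidth: Δω = ω₀/Q = 816.8 rad/s; BW = Δω/(2π) = 130 Hz.

(a) f₀ = 435.8 Hz  (b) Q = 3.353  (c) BW = 130 Hz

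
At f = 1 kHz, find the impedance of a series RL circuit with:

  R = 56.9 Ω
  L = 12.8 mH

Step 1 — Angular frequency: ω = 2π·f = 2π·1000 = 6283 rad/s.
Step 2 — Component impedances:
  R: Z = R = 56.9 Ω
  L: Z = jωL = j·6283·0.0128 = 0 + j80.42 Ω
Step 3 — Series combination: Z_total = R + L = 56.9 + j80.42 Ω = 98.52∠54.7° Ω.

Z = 56.9 + j80.42 Ω = 98.52∠54.7° Ω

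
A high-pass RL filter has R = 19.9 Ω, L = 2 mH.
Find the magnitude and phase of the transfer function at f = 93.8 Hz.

Step 1 — Angular frequency: ω = 2π·93.8 = 589.4 rad/s.
Step 2 — Transfer function: H(jω) = jωL/(R + jωL).
Step 3 — Numerator jωL = j·1.179; denominator R + jωL = 19.9 + j1.179.
Step 4 — H = 0.003496 + j0.05903.
Step 5 — Magnitude: |H| = 0.05913 (-24.6 dB); phase: φ = 86.6°.

|H| = 0.05913 (-24.6 dB), φ = 86.6°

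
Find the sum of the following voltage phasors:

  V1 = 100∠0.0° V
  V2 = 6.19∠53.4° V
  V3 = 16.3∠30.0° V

Step 1 — Convert each phasor to rectangular form:
  V1 = 100·(cos(0.0°) + j·sin(0.0°)) = 100 V
  V2 = 6.19·(cos(53.4°) + j·sin(53.4°)) = 3.691 + j4.969 V
  V3 = 16.3·(cos(30.0°) + j·sin(30.0°)) = 14.12 + j8.15 V
Step 2 — Sum components: V_total = 117.8 + j13.12 V.
Step 3 — Convert to polar: |V_total| = 118.5 V, ∠V_total = 6.4°.

V_total = 118.5∠6.4° V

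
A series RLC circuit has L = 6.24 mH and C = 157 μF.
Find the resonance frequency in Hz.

Step 1 — Resonance condition Im(Z)=0 gives ω₀ = 1/√(LC).
Step 2 — ω₀ = 1/√(0.00624·0.000157) = 1010 rad/s.
Step 3 — f₀ = ω₀/(2π) = 160.8 Hz.

f₀ = 160.8 Hz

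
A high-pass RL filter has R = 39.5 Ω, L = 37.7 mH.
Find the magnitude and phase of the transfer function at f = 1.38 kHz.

Step 1 — Angular frequency: ω = 2π·1380 = 8671 rad/s.
Step 2 — Transfer function: H(jω) = jωL/(R + jωL).
Step 3 — Numerator jωL = j·326.9; denominator R + jωL = 39.5 + j326.9.
Step 4 — H = 0.9856 + j0.1191.
Step 5 — Magnitude: |H| = 0.9928 (-0.1 dB); phase: φ = 6.9°.

|H| = 0.9928 (-0.1 dB), φ = 6.9°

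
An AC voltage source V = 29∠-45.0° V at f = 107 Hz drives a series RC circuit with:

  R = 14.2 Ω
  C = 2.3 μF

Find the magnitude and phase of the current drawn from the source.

Step 1 — Angular frequency: ω = 2π·f = 2π·107 = 672.3 rad/s.
Step 2 — Component impedances:
  R: Z = R = 14.2 Ω
  C: Z = 1/(jωC) = -j/(ω·C) = 0 - j646.7 Ω
Step 3 — Series combination: Z_total = R + C = 14.2 - j646.7 Ω = 646.9∠-88.7° Ω.
Step 4 — Source phasor: V = 29∠-45.0° V = 20.51 - j20.51 V.
Step 5 — Ohm's law: I = V / Z_total = (20.51 - j20.51) / (14.2 - j646.7) = 0.03239 + j0.031 A.
Step 6 — Convert to polar: |I| = 0.04483 A, ∠I = 43.7°.

I = 0.04483∠43.7° A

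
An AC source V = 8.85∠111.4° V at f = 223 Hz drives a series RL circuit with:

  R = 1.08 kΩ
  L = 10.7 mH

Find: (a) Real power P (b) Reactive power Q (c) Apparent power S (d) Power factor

Step 1 — Angular frequency: ω = 2π·f = 2π·223 = 1401 rad/s.
Step 2 — Component impedances:
  R: Z = R = 1080 Ω
  L: Z = jωL = j·1401·0.0107 = 0 + j14.99 Ω
Step 3 — Series combination: Z_total = R + L = 1080 + j14.99 Ω = 1080∠0.8° Ω.
Step 4 — Source phasor: V = 8.85∠111.4° V = -3.229 + j8.24 V.
Step 5 — Current: I = V / Z = -0.002883 + j0.00767 A = 0.008194∠110.6° A.
Step 6 — Complex power: S = V·I* = 0.07251 + j0.001007 VA.
Step 7 — Real power: P = Re(S) = 0.07251 W.
Step 8 — Reactive power: Q = Im(S) = 0.001007 VAR.
Step 9 — Apparent power: |S| = 0.07251 VA.
Step 10 — Power factor: PF = P/|S| = 0.9999 (lagging).

(a) P = 0.07251 W  (b) Q = 0.001007 VAR  (c) S = 0.07251 VA  (d) PF = 0.9999 (lagging)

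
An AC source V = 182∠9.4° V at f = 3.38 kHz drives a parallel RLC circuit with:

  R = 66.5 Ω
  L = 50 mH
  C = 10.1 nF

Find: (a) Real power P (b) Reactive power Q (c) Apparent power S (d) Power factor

Step 1 — Angular frequency: ω = 2π·f = 2π·3380 = 2.124e+04 rad/s.
Step 2 — Component impedances:
  R: Z = R = 66.5 Ω
  L: Z = jωL = j·2.124e+04·0.05 = 0 + j1062 Ω
  C: Z = 1/(jωC) = -j/(ω·C) = 0 - j4662 Ω
Step 3 — Parallel combination: 1/Z_total = 1/R + 1/L + 1/C; Z_total = 66.34 + j3.209 Ω = 66.42∠2.8° Ω.
Step 4 — Source phasor: V = 182∠9.4° V = 179.6 + j29.73 V.
Step 5 — Current: I = V / Z = 2.722 + j0.3164 A = 2.74∠6.6° A.
Step 6 — Complex power: S = V·I* = 498.1 + j24.09 VA.
Step 7 — Real power: P = Re(S) = 498.1 W.
Step 8 — Reactive power: Q = Im(S) = 24.09 VAR.
Step 9 — Apparent power: |S| = 498.7 VA.
Step 10 — Power factor: PF = P/|S| = 0.9988 (lagging).

(a) P = 498.1 W  (b) Q = 24.09 VAR  (c) S = 498.7 VA  (d) PF = 0.9988 (lagging)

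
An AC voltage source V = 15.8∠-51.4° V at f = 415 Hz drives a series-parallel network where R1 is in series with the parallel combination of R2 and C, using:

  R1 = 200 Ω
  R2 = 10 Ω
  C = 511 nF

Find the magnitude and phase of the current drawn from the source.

Step 1 — Angular frequency: ω = 2π·f = 2π·415 = 2608 rad/s.
Step 2 — Component impedances:
  R1: Z = R = 200 Ω
  R2: Z = R = 10 Ω
  C: Z = 1/(jωC) = -j/(ω·C) = 0 - j750.5 Ω
Step 3 — Parallel branch: R2 || C = 1/(1/R2 + 1/C) = 9.998 - j0.1332 Ω.
Step 4 — Series with R1: Z_total = R1 + (R2 || C) = 210 - j0.1332 Ω = 210∠-0.0° Ω.
Step 5 — Source phasor: V = 15.8∠-51.4° V = 9.857 - j12.35 V.
Step 6 — Ohm's law: I = V / Z_total = (9.857 - j12.35) / (210 - j0.1332) = 0.04698 - j0.05877 A.
Step 7 — Convert to polar: |I| = 0.07524 A, ∠I = -51.4°.

I = 0.07524∠-51.4° A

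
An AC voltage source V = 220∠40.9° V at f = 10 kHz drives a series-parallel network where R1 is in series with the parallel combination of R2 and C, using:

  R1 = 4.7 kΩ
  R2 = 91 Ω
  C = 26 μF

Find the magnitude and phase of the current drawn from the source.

Step 1 — Angular frequency: ω = 2π·f = 2π·1e+04 = 6.283e+04 rad/s.
Step 2 — Component impedances:
  R1: Z = R = 4700 Ω
  R2: Z = R = 91 Ω
  C: Z = 1/(jωC) = -j/(ω·C) = 0 - j0.6121 Ω
Step 3 — Parallel branch: R2 || C = 1/(1/R2 + 1/C) = 0.004117 - j0.6121 Ω.
Step 4 — Series with R1: Z_total = R1 + (R2 || C) = 4700 - j0.6121 Ω = 4700∠-0.0° Ω.
Step 5 — Source phasor: V = 220∠40.9° V = 166.3 + j144 V.
Step 6 — Ohm's law: I = V / Z_total = (166.3 + j144) / (4700 - j0.6121) = 0.03538 + j0.03065 A.
Step 7 — Convert to polar: |I| = 0.04681 A, ∠I = 40.9°.

I = 0.04681∠40.9° A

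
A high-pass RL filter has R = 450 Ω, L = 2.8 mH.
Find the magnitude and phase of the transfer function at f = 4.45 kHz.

Step 1 — Angular frequency: ω = 2π·4450 = 2.796e+04 rad/s.
Step 2 — Transfer function: H(jω) = jωL/(R + jωL).
Step 3 — Numerator jωL = j·78.29; denominator R + jωL = 450 + j78.29.
Step 4 — H = 0.02938 + j0.1689.
Step 5 — Magnitude: |H| = 0.1714 (-15.3 dB); phase: φ = 80.1°.

|H| = 0.1714 (-15.3 dB), φ = 80.1°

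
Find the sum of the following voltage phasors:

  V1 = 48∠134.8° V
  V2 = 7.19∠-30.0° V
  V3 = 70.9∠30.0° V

Step 1 — Convert each phasor to rectangular form:
  V1 = 48·(cos(134.8°) + j·sin(134.8°)) = -33.82 + j34.06 V
  V2 = 7.19·(cos(-30.0°) + j·sin(-30.0°)) = 6.227 - j3.595 V
  V3 = 70.9·(cos(30.0°) + j·sin(30.0°)) = 61.4 + j35.45 V
Step 2 — Sum components: V_total = 33.81 + j65.91 V.
Step 3 — Convert to polar: |V_total| = 74.08 V, ∠V_total = 62.8°.

V_total = 74.08∠62.8° V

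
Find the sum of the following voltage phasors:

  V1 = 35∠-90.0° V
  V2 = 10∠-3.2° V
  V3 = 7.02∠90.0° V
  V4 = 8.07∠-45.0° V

Step 1 — Convert each phasor to rectangular form:
  V1 = 35·(cos(-90.0°) + j·sin(-90.0°)) = 0 - j35 V
  V2 = 10·(cos(-3.2°) + j·sin(-3.2°)) = 9.984 - j0.5582 V
  V3 = 7.02·(cos(90.0°) + j·sin(90.0°)) = 0 + j7.02 V
  V4 = 8.07·(cos(-45.0°) + j·sin(-45.0°)) = 5.706 - j5.706 V
Step 2 — Sum components: V_total = 15.69 - j34.24 V.
Step 3 — Convert to polar: |V_total| = 37.67 V, ∠V_total = -65.4°.

V_total = 37.67∠-65.4° V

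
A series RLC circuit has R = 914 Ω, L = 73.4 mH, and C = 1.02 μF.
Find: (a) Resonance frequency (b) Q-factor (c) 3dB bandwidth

Step 1 — Resonance: ω₀ = 1/√(LC) = 1/√(0.0734·1.02e-06) = 3655 rad/s.
Step 2 — f₀ = ω₀/(2π) = 581.7 Hz.
Step 3 — Series Q: Q = ω₀L/R = 3655·0.0734/914 = 0.2935.
Step 4 — Bandwidth: Δω = ω₀/Q = 1.245e+04 rad/s; BW = Δω/(2π) = 1982 Hz.

(a) f₀ = 581.7 Hz  (b) Q = 0.2935  (c) BW = 1982 Hz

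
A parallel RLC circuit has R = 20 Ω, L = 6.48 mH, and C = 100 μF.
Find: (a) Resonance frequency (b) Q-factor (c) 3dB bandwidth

Step 1 — Resonance: ω₀ = 1/√(LC) = 1/√(0.00648·0.0001) = 1242 rad/s.
Step 2 — f₀ = ω₀/(2π) = 197.7 Hz.
Step 3 — Parallel Q: Q = R/(ω₀L) = 20/(1242·0.00648) = 2.485.
Step 4 — Bandwidth: Δω = ω₀/Q = 500 rad/s; BW = Δω/(2π) = 79.58 Hz.

(a) f₀ = 197.7 Hz  (b) Q = 2.485  (c) BW = 79.58 Hz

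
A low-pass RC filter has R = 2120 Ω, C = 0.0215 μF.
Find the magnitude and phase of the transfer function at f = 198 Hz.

Step 1 — Angular frequency: ω = 2π·198 = 1244 rad/s.
Step 2 — Transfer function: H(jω) = 1/(1 + jωRC).
Step 3 — Denominator: 1 + jωRC = 1 + j·1244·2120·2.15e-08 = 1 + j0.0567.
Step 4 — H = 0.9968 - j0.05652.
Step 5 — Magnitude: |H| = 0.9984 (-0.0 dB); phase: φ = -3.2°.

|H| = 0.9984 (-0.0 dB), φ = -3.2°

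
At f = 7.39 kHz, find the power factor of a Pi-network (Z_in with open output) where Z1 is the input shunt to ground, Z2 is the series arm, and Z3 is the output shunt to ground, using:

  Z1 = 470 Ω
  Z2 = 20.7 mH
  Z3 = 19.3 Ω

Step 1 — Angular frequency: ω = 2π·f = 2π·7390 = 4.643e+04 rad/s.
Step 2 — Component impedances:
  Z1: Z = R = 470 Ω
  Z2: Z = jωL = j·4.643e+04·0.0207 = 0 + j961.2 Ω
  Z3: Z = R = 19.3 Ω
Step 3 — With open output, the series arm Z2 and the output shunt Z3 appear in series to ground: Z2 + Z3 = 19.3 + j961.2 Ω.
Step 4 — Parallel with input shunt Z1: Z_in = Z1 || (Z2 + Z3) = 377.1 + j182.5 Ω = 418.9∠25.8° Ω.
Step 5 — Power factor: PF = cos(φ) = Re(Z)/|Z| = 377.08/418.93 = 0.9001.
Step 6 — Type: Im(Z) = 182.5 ⇒ lagging (phase φ = 25.8°).

PF = 0.9001 (lagging, φ = 25.8°)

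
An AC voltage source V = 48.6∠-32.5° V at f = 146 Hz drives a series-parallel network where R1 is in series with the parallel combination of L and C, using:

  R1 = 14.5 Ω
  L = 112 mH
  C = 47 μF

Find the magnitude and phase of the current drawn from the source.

Step 1 — Angular frequency: ω = 2π·f = 2π·146 = 917.3 rad/s.
Step 2 — Component impedances:
  R1: Z = R = 14.5 Ω
  L: Z = jωL = j·917.3·0.112 = 0 + j102.7 Ω
  C: Z = 1/(jωC) = -j/(ω·C) = 0 - j23.19 Ω
Step 3 — Parallel branch: L || C = 1/(1/L + 1/C) = 0 - j29.96 Ω.
Step 4 — Series with R1: Z_total = R1 + (L || C) = 14.5 - j29.96 Ω = 33.28∠-64.2° Ω.
Step 5 — Source phasor: V = 48.6∠-32.5° V = 40.99 - j26.11 V.
Step 6 — Ohm's law: I = V / Z_total = (40.99 - j26.11) / (14.5 - j29.96) = 1.243 + j0.7667 A.
Step 7 — Convert to polar: |I| = 1.46 A, ∠I = 31.7°.

I = 1.46∠31.7° A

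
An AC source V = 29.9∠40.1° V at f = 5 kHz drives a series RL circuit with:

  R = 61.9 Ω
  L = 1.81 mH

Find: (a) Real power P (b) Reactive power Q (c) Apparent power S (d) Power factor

Step 1 — Angular frequency: ω = 2π·f = 2π·5000 = 3.142e+04 rad/s.
Step 2 — Component impedances:
  R: Z = R = 61.9 Ω
  L: Z = jωL = j·3.142e+04·0.00181 = 0 + j56.86 Ω
Step 3 — Series combination: Z_total = R + L = 61.9 + j56.86 Ω = 84.05∠42.6° Ω.
Step 4 — Source phasor: V = 29.9∠40.1° V = 22.87 + j19.26 V.
Step 5 — Current: I = V / Z = 0.3554 - j0.01534 A = 0.3557∠-2.5° A.
Step 6 — Complex power: S = V·I* = 7.833 + j7.195 VA.
Step 7 — Real power: P = Re(S) = 7.833 W.
Step 8 — Reactive power: Q = Im(S) = 7.195 VAR.
Step 9 — Apparent power: |S| = 10.64 VA.
Step 10 — Power factor: PF = P/|S| = 0.7364 (lagging).

(a) P = 7.833 W  (b) Q = 7.195 VAR  (c) S = 10.64 VA  (d) PF = 0.7364 (lagging)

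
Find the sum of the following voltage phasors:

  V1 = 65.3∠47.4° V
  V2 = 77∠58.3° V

Step 1 — Convert each phasor to rectangular form:
  V1 = 65.3·(cos(47.4°) + j·sin(47.4°)) = 44.2 + j48.07 V
  V2 = 77·(cos(58.3°) + j·sin(58.3°)) = 40.46 + j65.51 V
Step 2 — Sum components: V_total = 84.66 + j113.6 V.
Step 3 — Convert to polar: |V_total| = 141.7 V, ∠V_total = 53.3°.

V_total = 141.7∠53.3° V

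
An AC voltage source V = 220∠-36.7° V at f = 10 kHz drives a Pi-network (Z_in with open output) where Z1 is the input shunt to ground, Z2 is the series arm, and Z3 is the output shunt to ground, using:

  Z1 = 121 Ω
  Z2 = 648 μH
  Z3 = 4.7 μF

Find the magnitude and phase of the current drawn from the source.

Step 1 — Angular frequency: ω = 2π·f = 2π·1e+04 = 6.283e+04 rad/s.
Step 2 — Component impedances:
  Z1: Z = R = 121 Ω
  Z2: Z = jωL = j·6.283e+04·0.000648 = 0 + j40.72 Ω
  Z3: Z = 1/(jωC) = -j/(ω·C) = 0 - j3.386 Ω
Step 3 — With open output, the series arm Z2 and the output shunt Z3 appear in series to ground: Z2 + Z3 = 0 + j37.33 Ω.
Step 4 — Parallel with input shunt Z1: Z_in = Z1 || (Z2 + Z3) = 10.52 + j34.08 Ω = 35.67∠72.9° Ω.
Step 5 — Source phasor: V = 220∠-36.7° V = 176.4 - j131.5 V.
Step 6 — Ohm's law: I = V / Z_total = (176.4 - j131.5) / (10.52 + j34.08) = -2.064 - j5.812 A.
Step 7 — Convert to polar: |I| = 6.168 A, ∠I = -109.6°.

I = 6.168∠-109.6° A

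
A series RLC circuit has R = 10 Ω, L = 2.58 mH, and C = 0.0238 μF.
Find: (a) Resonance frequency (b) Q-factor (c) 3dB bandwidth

Step 1 — Resonance: ω₀ = 1/√(LC) = 1/√(0.00258·2.38e-08) = 1.276e+05 rad/s.
Step 2 — f₀ = ω₀/(2π) = 2.031e+04 Hz.
Step 3 — Series Q: Q = ω₀L/R = 1.276e+05·0.00258/10 = 32.92.
Step 4 — Bandwidth: Δω = ω₀/Q = 3876 rad/s; BW = Δω/(2π) = 616.9 Hz.

(a) f₀ = 2.031e+04 Hz  (b) Q = 32.92  (c) BW = 616.9 Hz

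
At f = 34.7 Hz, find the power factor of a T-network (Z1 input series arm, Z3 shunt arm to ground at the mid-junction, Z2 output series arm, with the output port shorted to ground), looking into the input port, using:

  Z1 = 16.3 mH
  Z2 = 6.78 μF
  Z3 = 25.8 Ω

Step 1 — Angular frequency: ω = 2π·f = 2π·34.7 = 218 rad/s.
Step 2 — Component impedances:
  Z1: Z = jωL = j·218·0.0163 = 0 + j3.554 Ω
  Z2: Z = 1/(jωC) = -j/(ω·C) = 0 - j676.5 Ω
  Z3: Z = R = 25.8 Ω
Step 3 — With the output port shorted to ground, the output series arm Z2 runs from the junction to ground; the shunt arm Z3 also runs from the junction to ground. They appear in parallel: Z3 || Z2 = 25.76 - j0.9825 Ω.
Step 4 — Series with input arm Z1: Z_in = Z1 + (Z3 || Z2) = 25.76 + j2.571 Ω = 25.89∠5.7° Ω.
Step 5 — Power factor: PF = cos(φ) = Re(Z)/|Z| = 25.763/25.891 = 0.9951.
Step 6 — Type: Im(Z) = 2.571 ⇒ lagging (phase φ = 5.7°).

PF = 0.9951 (lagging, φ = 5.7°)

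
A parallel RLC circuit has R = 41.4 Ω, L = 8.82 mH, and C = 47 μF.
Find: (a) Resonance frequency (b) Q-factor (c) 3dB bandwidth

Step 1 — Resonance: ω₀ = 1/√(LC) = 1/√(0.00882·4.7e-05) = 1553 rad/s.
Step 2 — f₀ = ω₀/(2π) = 247.2 Hz.
Step 3 — Parallel Q: Q = R/(ω₀L) = 41.4/(1553·0.00882) = 3.022.
Step 4 — Bandwidth: Δω = ω₀/Q = 513.9 rad/s; BW = Δω/(2π) = 81.79 Hz.

(a) f₀ = 247.2 Hz  (b) Q = 3.022  (c) BW = 81.79 Hz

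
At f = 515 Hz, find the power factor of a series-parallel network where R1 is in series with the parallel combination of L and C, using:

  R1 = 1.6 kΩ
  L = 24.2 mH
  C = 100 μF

Step 1 — Angular frequency: ω = 2π·f = 2π·515 = 3236 rad/s.
Step 2 — Component impedances:
  R1: Z = R = 1600 Ω
  L: Z = jωL = j·3236·0.0242 = 0 + j78.31 Ω
  C: Z = 1/(jωC) = -j/(ω·C) = 0 - j3.09 Ω
Step 3 — Parallel branch: L || C = 1/(1/L + 1/C) = 0 - j3.217 Ω.
Step 4 — Series with R1: Z_total = R1 + (L || C) = 1600 - j3.217 Ω = 1600∠-0.1° Ω.
Step 5 — Power factor: PF = cos(φ) = Re(Z)/|Z| = 1600/1600 = 1.
Step 6 — Type: Im(Z) = -3.217 ⇒ leading (phase φ = -0.1°).

PF = 1 (leading, φ = -0.1°)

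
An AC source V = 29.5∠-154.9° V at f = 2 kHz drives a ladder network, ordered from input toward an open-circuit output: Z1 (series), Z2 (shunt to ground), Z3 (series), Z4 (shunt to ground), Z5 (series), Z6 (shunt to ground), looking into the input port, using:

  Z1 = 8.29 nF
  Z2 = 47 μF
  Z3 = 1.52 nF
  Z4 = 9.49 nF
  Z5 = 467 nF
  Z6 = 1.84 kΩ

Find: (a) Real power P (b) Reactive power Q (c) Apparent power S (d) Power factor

Step 1 — Angular frequency: ω = 2π·f = 2π·2000 = 1.257e+04 rad/s.
Step 2 — Component impedances:
  Z1: Z = 1/(jωC) = -j/(ω·C) = 0 - j9599 Ω
  Z2: Z = 1/(jωC) = -j/(ω·C) = 0 - j1.693 Ω
  Z3: Z = 1/(jωC) = -j/(ω·C) = 0 - j5.235e+04 Ω
  Z4: Z = 1/(jωC) = -j/(ω·C) = 0 - j8385 Ω
  Z5: Z = 1/(jωC) = -j/(ω·C) = 0 - j170.4 Ω
  Z6: Z = R = 1840 Ω
Step 3 — Ladder network (open output): work backward from the far end, alternating series and parallel combinations. Z_in = 0 - j9601 Ω = 9601∠-90.0° Ω.
Step 4 — Source phasor: V = 29.5∠-154.9° V = -26.71 - j12.51 V.
Step 5 — Current: I = V / Z = 0.001303 - j0.002782 A = 0.003073∠-64.9° A.
Step 6 — Complex power: S = V·I* = 0 - j0.09064 VA.
Step 7 — Real power: P = Re(S) = 0 W.
Step 8 — Reactive power: Q = Im(S) = -0.09064 VAR.
Step 9 — Apparent power: |S| = 0.09064 VA.
Step 10 — Power factor: PF = P/|S| = 0 (leading).

(a) P = 0 W  (b) Q = -0.09064 VAR  (c) S = 0.09064 VA  (d) PF = 0 (leading)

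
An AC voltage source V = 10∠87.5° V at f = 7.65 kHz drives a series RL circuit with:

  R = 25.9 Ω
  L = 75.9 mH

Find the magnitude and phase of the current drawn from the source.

Step 1 — Angular frequency: ω = 2π·f = 2π·7650 = 4.807e+04 rad/s.
Step 2 — Component impedances:
  R: Z = R = 25.9 Ω
  L: Z = jωL = j·4.807e+04·0.0759 = 0 + j3648 Ω
Step 3 — Series combination: Z_total = R + L = 25.9 + j3648 Ω = 3648∠89.6° Ω.
Step 4 — Source phasor: V = 10∠87.5° V = 0.4362 + j9.99 V.
Step 5 — Ohm's law: I = V / Z_total = (0.4362 + j9.99) / (25.9 + j3648) = 0.002739 - j0.0001001 A.
Step 6 — Convert to polar: |I| = 0.002741 A, ∠I = -2.1°.

I = 0.002741∠-2.1° A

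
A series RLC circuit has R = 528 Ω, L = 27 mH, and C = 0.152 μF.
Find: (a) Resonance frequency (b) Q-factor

Step 1 — Resonance condition Im(Z)=0 gives ω₀ = 1/√(LC).
Step 2 — ω₀ = 1/√(0.027·1.52e-07) = 1.561e+04 rad/s.
Step 3 — f₀ = ω₀/(2π) = 2484 Hz.
Step 4 — Series Q: Q = ω₀L/R = 1.561e+04·0.027/528 = 0.7982.

(a) f₀ = 2484 Hz  (b) Q = 0.7982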